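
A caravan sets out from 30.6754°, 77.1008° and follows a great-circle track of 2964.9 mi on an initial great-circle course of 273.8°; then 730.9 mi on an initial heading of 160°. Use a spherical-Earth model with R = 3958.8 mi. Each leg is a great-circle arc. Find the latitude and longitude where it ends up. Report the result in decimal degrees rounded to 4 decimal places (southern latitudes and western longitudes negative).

Apply the spherical direct solution leg by leg, carrying full precision between legs.
Leg 1: from (30.6754°, 77.1008°), δ = 2964.9/3958.8 = 0.748939 rad, θ = 273.8° → φ = 24.3599°, λ = 28.8766°.
Leg 2: from (24.3599°, 28.8766°), δ = 730.9/3958.8 = 0.184627 rad, θ = 160° → φ = 14.3773°, λ = 32.5930°.

latitude 14.3773°, longitude 32.5930°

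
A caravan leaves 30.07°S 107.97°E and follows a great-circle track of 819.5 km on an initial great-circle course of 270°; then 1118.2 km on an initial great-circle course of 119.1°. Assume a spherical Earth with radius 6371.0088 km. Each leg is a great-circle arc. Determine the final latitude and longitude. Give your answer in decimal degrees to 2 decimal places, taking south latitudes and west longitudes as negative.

Apply the spherical direct solution leg by leg, carrying full precision between legs.
Leg 1: from (-30.07°, 107.97°), δ = 819.5/6371.0088 = 0.128630 rad, θ = 270° → φ = -29.80°, λ = 99.47°.
Leg 2: from (-29.80°, 99.47°), δ = 1118.2/6371.0088 = 0.175514 rad, θ = 119.1° → φ = -34.26°, λ = 110.11°.

latitude -34.26°, longitude 110.11°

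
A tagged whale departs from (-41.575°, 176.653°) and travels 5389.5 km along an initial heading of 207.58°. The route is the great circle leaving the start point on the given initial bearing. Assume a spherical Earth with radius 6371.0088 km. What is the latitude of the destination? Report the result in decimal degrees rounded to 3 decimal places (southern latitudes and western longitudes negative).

latitude -69.449°

δ = 5389.5/6371.0088 = 0.845941 rad (48.4689°).
With φ₁ = -41.575° = -0.725621 rad and θ = 207.58° = 3.622954 rad:
Destination latitude: φ₂ = arcsin( sin φ₁ cos δ + cos φ₁ sin δ cos θ ) = arcsin(-0.936363) = -69.449°.
Then Δλ = atan2(-0.259280, 0.041657) = -1.411494 rad, from sin θ sin δ cos φ₁ over cos δ − sin φ₁ sin φ₂.
λ₂ = 176.653° + -80.873° = 95.780°.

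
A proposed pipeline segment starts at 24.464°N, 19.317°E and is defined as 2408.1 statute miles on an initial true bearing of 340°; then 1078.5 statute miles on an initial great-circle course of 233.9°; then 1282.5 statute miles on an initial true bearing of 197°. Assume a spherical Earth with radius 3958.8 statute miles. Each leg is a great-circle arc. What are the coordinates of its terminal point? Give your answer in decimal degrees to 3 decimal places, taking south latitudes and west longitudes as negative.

latitude 27.248°, longitude -25.092°

Apply the spherical direct solution leg by leg, carrying full precision between legs.
Leg 1: from (24.464°, 19.317°), δ = 2408.1/3958.8 = 0.608290 rad, θ = 340° → φ = 55.958°, λ = -1.118°.
Leg 2: from (55.958°, -1.118°), δ = 1078.5/3958.8 = 0.272431 rad, θ = 233.9° → φ = 45.180°, λ = -19.083°.
Leg 3: from (45.180°, -19.083°), δ = 1282.5/3958.8 = 0.323962 rad, θ = 197° → φ = 27.248°, λ = -25.092°.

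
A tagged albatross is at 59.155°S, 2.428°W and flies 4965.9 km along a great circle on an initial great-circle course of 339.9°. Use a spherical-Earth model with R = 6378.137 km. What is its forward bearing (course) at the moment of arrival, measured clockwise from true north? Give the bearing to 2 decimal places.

Central angle δ = d/R = 0.778582 rad.
Converting: φ₁ = -1.032450 rad, θ = 5.932374 rad.
Applying the spherical law of cosines for sides, sin φ₂ = sin φ₁ cos δ + cos φ₁ sin δ cos θ = -0.273080, so φ₂ = -15.848°.
For the longitude increment, Δλ = atan2( sin θ sin δ cos φ₁, cos δ − sin φ₁ sin φ₂ ) = atan2(-0.123740, 0.477456) = -14.529°.
Hence λ₂ = -2.428° + -14.529° = -16.957°.
The forward bearing on arrival equals the back-azimuth from the destination plus 180°.
Back-azimuth from P₂ (-15.85°, -16.96°) to P₁ (-59.16°, -2.43°), with Δλ' = λ₁ − λ₂ = 14.53°: atan2( sin Δλ' cos φ₁ , cos φ₂ sin φ₁ − sin φ₂ cos φ₁ cos Δλ' ) = 169.45°.
Final bearing = (169.45° + 180°) mod 360° = 349.45°.

final bearing 349.45°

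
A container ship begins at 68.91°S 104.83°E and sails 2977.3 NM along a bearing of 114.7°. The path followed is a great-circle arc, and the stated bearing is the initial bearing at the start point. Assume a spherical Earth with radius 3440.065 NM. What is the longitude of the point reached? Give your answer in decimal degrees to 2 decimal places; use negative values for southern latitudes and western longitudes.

longitude -159.92°

Central angle δ = d/R = 0.865478 rad.
Start latitude φ₁ = -1.202706 rad; initial bearing θ = 2.001893 rad.
Applying the spherical law of cosines for sides, sin φ₂ = sin φ₁ cos δ + cos φ₁ sin δ cos θ = -0.719339, so φ₂ = -46.00°.
For the longitude increment, Δλ = atan2( sin θ sin δ cos φ₁, cos δ − sin φ₁ sin φ₂ ) = atan2(0.248913, -0.022879) = 95.25°.
λ₂ = 104.83° + 95.25° = 200.08°, normalized to (−180°, 180°] → -159.92°.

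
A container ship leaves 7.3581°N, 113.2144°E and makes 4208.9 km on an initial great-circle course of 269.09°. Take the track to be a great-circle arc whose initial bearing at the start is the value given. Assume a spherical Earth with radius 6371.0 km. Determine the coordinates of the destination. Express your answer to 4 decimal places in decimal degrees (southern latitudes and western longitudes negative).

latitude 5.2476°, longitude 75.1809°

The arc subtends δ = 4208.9/6371 = 0.660634 rad at the centre.
Start latitude φ₁ = 0.128423 rad; initial bearing θ = 4.696506 rad.
Applying the spherical law of cosines for sides, sin φ₂ = sin φ₁ cos δ + cos φ₁ sin δ cos θ = 0.091460, so φ₂ = 5.2476°.
For the longitude increment, Δλ = atan2( sin θ sin δ cos φ₁, cos δ − sin φ₁ sin φ₂ ) = atan2(-0.608488, 0.777890) = -38.0335°.
λ₂ = 113.2144° + -38.0335° = 75.1809°.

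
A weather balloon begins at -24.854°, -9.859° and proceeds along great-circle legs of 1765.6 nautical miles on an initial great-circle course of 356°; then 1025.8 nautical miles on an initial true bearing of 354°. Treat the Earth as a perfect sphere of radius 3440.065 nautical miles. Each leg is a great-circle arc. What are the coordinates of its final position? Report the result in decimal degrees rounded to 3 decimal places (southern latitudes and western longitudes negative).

latitude 21.477°, longitude -13.719°

Apply the spherical direct solution leg by leg, carrying full precision between legs.
Leg 1: from (-24.854°, -9.859°), δ = 1765.6/3440.065 = 0.513246 rad, θ = 356° → φ = 4.490°, λ = -11.828°.
Leg 2: from (4.490°, -11.828°), δ = 1025.8/3440.065 = 0.298192 rad, θ = 354° → φ = 21.477°, λ = -13.719°.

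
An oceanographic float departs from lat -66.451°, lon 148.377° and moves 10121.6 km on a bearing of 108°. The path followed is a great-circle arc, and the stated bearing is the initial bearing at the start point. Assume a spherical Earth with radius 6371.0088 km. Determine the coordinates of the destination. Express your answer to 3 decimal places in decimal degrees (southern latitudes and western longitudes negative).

latitude -6.144°, longitude -104.641°

δ = 10121.6/6371.0088 = 1.588697 rad (91.0256°).
Start latitude φ₁ = -1.159789 rad; initial bearing θ = 1.884956 rad.
Destination latitude: φ₂ = arcsin( sin φ₁ cos δ + cos φ₁ sin δ cos θ ) = arcsin(-0.107034) = -6.144°.
Then Δλ = atan2(0.379918, -0.116020) = 1.867182 rad, from sin θ sin δ cos φ₁ over cos δ − sin φ₁ sin φ₂.
λ₂ = 148.377° + 106.982° = 255.359°, normalized to (−180°, 180°] → -104.641°.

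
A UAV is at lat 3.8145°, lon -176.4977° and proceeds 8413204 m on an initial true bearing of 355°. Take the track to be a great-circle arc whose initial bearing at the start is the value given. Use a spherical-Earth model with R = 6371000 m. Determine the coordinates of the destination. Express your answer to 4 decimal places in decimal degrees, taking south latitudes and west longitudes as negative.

The arc subtends δ = 8413204/6371000 = 1.320547 rad at the centre.
Converting: φ₁ = 0.066576 rad, θ = 6.195919 rad.
sin φ₂ = sin φ₁ cos δ + cos φ₁ sin δ cos θ = (0.066526)(0.247646) + (0.997785)(0.968851)(0.996195) = 0.979501
φ₂ = asin(0.979501) = 1.367968 rad = 78.3788°.
For the longitude increment, Δλ = atan2( sin θ sin δ cos φ₁, cos δ − sin φ₁ sin φ₂ ) = atan2(-0.084254, 0.182483) = -24.7831°.
λ₂ = -176.4977° + -24.7831° = -201.2808°, normalized to (−180°, 180°] → 158.7192°.

latitude 78.3788°, longitude 158.7192°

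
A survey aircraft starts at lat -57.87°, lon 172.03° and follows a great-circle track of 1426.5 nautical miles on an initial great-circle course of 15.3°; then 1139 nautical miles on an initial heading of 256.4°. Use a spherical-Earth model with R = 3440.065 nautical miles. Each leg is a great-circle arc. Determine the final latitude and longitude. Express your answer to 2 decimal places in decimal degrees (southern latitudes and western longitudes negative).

Apply the spherical direct solution leg by leg, carrying full precision between legs.
Leg 1: from (-57.87°, 172.03°), δ = 1426.5/3440.065 = 0.414672 rad, θ = 15.3° → φ = -34.64°, λ = 179.45°.
Leg 2: from (-34.64°, 179.45°), δ = 1139/3440.065 = 0.331098 rad, θ = 256.4° → φ = -36.90°, λ = 156.18°.

latitude -36.90°, longitude 156.18°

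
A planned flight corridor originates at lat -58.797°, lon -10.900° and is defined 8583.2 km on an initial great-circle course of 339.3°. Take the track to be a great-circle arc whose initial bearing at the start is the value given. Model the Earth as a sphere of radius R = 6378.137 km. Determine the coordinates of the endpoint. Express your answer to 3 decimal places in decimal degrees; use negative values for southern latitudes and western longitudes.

The arc subtends δ = 8583.2/6378.137 = 1.345722 rad at the centre.
Converting: φ₁ = -1.026201 rad, θ = 5.921902 rad.
Applying the spherical law of cosines for sides, sin φ₂ = sin φ₁ cos δ + cos φ₁ sin δ cos θ = 0.281511, so φ₂ = 16.350°.
For the longitude increment, Δλ = atan2( sin θ sin δ cos φ₁, cos δ − sin φ₁ sin φ₂ ) = atan2(-0.178506, 0.463965) = -21.044°.
λ₂ = λ₁ + Δλ = -31.944°.

latitude 16.350°, longitude -31.944°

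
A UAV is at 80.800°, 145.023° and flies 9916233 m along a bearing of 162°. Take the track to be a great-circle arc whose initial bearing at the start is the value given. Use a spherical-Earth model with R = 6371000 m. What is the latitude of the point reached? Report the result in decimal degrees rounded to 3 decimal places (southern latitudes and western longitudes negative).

The arc subtends δ = 9916233/6371000 = 1.556464 rad at the centre.
Start latitude φ₁ = 1.410226 rad; initial bearing θ = 2.827433 rad.
Destination latitude: φ₂ = arcsin( sin φ₁ cos δ + cos φ₁ sin δ cos θ ) = arcsin(-0.137893) = -7.926°.
For the longitude increment, Δλ = atan2( sin θ sin δ cos φ₁, cos δ − sin φ₁ sin φ₂ ) = atan2(0.049401, 0.150451) = 18.178°.
λ₂ = 145.023° + 18.178° = 163.201°.

latitude -7.926°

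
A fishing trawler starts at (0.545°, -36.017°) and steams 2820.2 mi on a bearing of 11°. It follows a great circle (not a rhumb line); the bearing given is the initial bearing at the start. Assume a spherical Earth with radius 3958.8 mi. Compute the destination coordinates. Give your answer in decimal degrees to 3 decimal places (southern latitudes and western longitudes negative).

latitude 40.451°, longitude -26.584°

The arc subtends δ = 2820.2/3958.8 = 0.712388 rad at the centre.
Start latitude φ₁ = 0.009512 rad; initial bearing θ = 0.191986 rad.
Destination latitude: φ₂ = arcsin( sin φ₁ cos δ + cos φ₁ sin δ cos θ ) = arcsin(0.648803) = 40.451°.
For the longitude increment, Δλ = atan2( sin θ sin δ cos φ₁, cos δ − sin φ₁ sin φ₂ ) = atan2(0.124715, 0.750632) = 9.433°.
Hence λ₂ = -36.017° + 9.433° = -26.584°.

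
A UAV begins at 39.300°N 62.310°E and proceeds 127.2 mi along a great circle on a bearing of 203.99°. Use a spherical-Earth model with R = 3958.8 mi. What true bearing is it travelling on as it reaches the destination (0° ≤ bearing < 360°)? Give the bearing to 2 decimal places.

Central angle δ = d/R = 0.032131 rad.
Converting: φ₁ = 0.685914 rad, θ = 3.560297 rad.
Applying the spherical law of cosines for sides, sin φ₂ = sin φ₁ cos δ + cos φ₁ sin δ cos θ = 0.610341, so φ₂ = 37.614°.
For the longitude increment, Δλ = atan2( sin θ sin δ cos φ₁, cos δ − sin φ₁ sin φ₂ ) = atan2(-0.010107, 0.612905) = -0.945°.
λ₂ = λ₁ + Δλ = 61.365°.
The forward bearing on arrival equals the back-azimuth from the destination plus 180°.
Back-azimuth from P₂ (37.61°, 61.37°) to P₁ (39.30°, 62.31°), with Δλ' = λ₁ − λ₂ = 0.94°: atan2( sin Δλ' cos φ₁ , cos φ₂ sin φ₁ − sin φ₂ cos φ₁ cos Δλ' ) = 23.40°.
Final bearing = (23.40° + 180°) mod 360° = 203.40°.

final bearing 203.40°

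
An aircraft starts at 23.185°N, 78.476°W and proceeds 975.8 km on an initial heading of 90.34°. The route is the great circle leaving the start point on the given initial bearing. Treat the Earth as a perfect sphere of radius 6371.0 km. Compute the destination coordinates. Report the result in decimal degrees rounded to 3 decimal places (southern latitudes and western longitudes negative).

The arc subtends δ = 975.8/6371 = 0.153163 rad at the centre.
Converting: φ₁ = 0.404655 rad, θ = 1.576730 rad.
Destination latitude: φ₂ = arcsin( sin φ₁ cos δ + cos φ₁ sin δ cos θ ) = arcsin(0.388260) = 22.846°.
Then Δλ = atan2(0.140241, 0.835435) = 0.166315 rad, from sin θ sin δ cos φ₁ over cos δ − sin φ₁ sin φ₂.
λ₂ = λ₁ + Δλ = -68.947°.

latitude 22.846°, longitude -68.947°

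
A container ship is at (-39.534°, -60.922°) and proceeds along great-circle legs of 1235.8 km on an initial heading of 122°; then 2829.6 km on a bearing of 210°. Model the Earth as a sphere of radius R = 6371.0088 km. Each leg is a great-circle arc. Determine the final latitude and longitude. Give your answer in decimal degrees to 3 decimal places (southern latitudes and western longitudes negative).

latitude -64.111°, longitude -77.101°

Apply the spherical direct solution leg by leg, carrying full precision between legs.
Leg 1: from (-39.534°, -60.922°), δ = 1235.8/6371.0088 = 0.193972 rad, θ = 122° → φ = -44.699°, λ = -47.627°.
Leg 2: from (-44.699°, -47.627°), δ = 2829.6/6371.0088 = 0.444137 rad, θ = 210° → φ = -64.111°, λ = -77.101°.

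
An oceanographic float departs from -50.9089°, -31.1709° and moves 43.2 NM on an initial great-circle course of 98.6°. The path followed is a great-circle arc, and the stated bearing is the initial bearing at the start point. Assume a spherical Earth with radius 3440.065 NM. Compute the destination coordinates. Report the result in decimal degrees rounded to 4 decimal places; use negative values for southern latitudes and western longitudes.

Angular distance δ = d/R = 43.2 / 3440.065 = 0.012558 rad.
Converting: φ₁ = -0.888528 rad, θ = 1.720895 rad.
Applying the spherical law of cosines for sides, sin φ₂ = sin φ₁ cos δ + cos φ₁ sin δ cos θ = -0.777267, so φ₂ = -51.0110°.
Δλ = atan2( sin θ sin δ cos φ₁ , cos δ − sin φ₁ sin φ₂ ) = atan2(0.007829, 0.396650) = 0.019736 rad = 1.1308°.
Hence λ₂ = -31.1709° + 1.1308° = -30.0401°.

latitude -51.0110°, longitude -30.0401°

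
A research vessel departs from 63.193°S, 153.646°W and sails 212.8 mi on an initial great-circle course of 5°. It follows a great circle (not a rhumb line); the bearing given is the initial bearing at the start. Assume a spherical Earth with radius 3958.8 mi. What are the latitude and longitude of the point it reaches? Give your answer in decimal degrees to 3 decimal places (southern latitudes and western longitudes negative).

Central angle δ = d/R = 0.053754 rad.
With φ₁ = -63.193° = -1.102926 rad and θ = 5° = 0.087266 rad:
Destination latitude: φ₂ = arcsin( sin φ₁ cos δ + cos φ₁ sin δ cos θ ) = arcsin(-0.867103) = -60.124°.
For the longitude increment, Δλ = atan2( sin θ sin δ cos φ₁, cos δ − sin φ₁ sin φ₂ ) = atan2(0.002112, 0.224639) = 0.539°.
Hence λ₂ = -153.646° + 0.539° = -153.107°.

latitude -60.124°, longitude -153.107°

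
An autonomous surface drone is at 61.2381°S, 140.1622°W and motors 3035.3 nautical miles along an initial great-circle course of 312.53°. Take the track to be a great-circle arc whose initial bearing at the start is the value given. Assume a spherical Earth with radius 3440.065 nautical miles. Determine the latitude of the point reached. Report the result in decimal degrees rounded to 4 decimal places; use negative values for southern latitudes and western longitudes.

Central angle δ = d/R = 0.882338 rad.
Converting: φ₁ = -1.068806 rad, θ = 5.454678 rad.
sin φ₂ = sin φ₁ cos δ + cos φ₁ sin δ cos θ = (-0.876627)(0.635347) + (0.481171)(0.772226)(0.675976) = -0.305788
φ₂ = asin(-0.305788) = -0.310766 rad = -17.8056°.
For the longitude increment, Δλ = atan2( sin θ sin δ cos φ₁, cos δ − sin φ₁ sin φ₂ ) = atan2(-0.273821, 0.367285) = -36.7055°.
Hence λ₂ = -140.1622° + -36.7055° = -176.8677°.

latitude -17.8056°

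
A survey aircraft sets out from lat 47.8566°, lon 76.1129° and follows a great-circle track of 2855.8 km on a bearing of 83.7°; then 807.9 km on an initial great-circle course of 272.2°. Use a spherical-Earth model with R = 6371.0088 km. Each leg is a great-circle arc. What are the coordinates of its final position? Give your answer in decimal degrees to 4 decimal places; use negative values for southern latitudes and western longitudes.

latitude 44.2645°, longitude 103.0556°

Apply the spherical direct solution leg by leg, carrying full precision between legs.
Leg 1: from (47.8566°, 76.1129°), δ = 2855.8/6371.0088 = 0.448249 rad, θ = 83.7° → φ = 44.4372°, λ = 113.2199°.
Leg 2: from (44.4372°, 113.2199°), δ = 807.9/6371.0088 = 0.126809 rad, θ = 272.2° → φ = 44.2645°, λ = 103.0556°.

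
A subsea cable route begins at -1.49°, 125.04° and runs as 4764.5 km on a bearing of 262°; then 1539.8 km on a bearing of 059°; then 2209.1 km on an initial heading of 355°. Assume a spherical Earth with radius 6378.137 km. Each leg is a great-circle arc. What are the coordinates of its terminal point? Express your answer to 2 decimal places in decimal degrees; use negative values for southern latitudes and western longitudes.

Apply the spherical direct solution leg by leg, carrying full precision between legs.
Leg 1: from (-1.49°, 125.04°), δ = 4764.5/6378.137 = 0.747005 rad, θ = 262° → φ = -6.52°, λ = 82.41°.
Leg 2: from (-6.52°, 82.41°), δ = 1539.8/6378.137 = 0.241418 rad, θ = 59° → φ = 0.69°, λ = 94.24°.
Leg 3: from (0.69°, 94.24°), δ = 2209.1/6378.137 = 0.346355 rad, θ = 355° → φ = 20.45°, λ = 92.43°.

latitude 20.45°, longitude 92.43°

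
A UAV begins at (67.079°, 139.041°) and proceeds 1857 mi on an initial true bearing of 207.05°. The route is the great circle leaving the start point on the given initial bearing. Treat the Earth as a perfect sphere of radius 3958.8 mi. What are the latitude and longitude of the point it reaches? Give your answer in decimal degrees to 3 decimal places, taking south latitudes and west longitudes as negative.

Angular distance δ = d/R = 1857 / 3958.8 = 0.469082 rad.
Start latitude φ₁ = 1.170749 rad; initial bearing θ = 3.613704 rad.
Destination latitude: φ₂ = arcsin( sin φ₁ cos δ + cos φ₁ sin δ cos θ ) = arcsin(0.664752) = 41.663°.
Δλ = atan2( sin θ sin δ cos φ₁ , cos δ − sin φ₁ sin φ₂ ) = atan2(-0.080068, 0.279719) = -0.278789 rad = -15.973°.
λ₂ = 139.041° + -15.973° = 123.068°.

latitude 41.663°, longitude 123.068°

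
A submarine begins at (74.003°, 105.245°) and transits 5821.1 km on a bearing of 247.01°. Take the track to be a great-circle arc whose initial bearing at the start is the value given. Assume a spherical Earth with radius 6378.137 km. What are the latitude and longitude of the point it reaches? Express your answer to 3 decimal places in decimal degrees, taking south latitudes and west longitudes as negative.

latitude 30.185°, longitude 47.835°

δ = 5821.1/6378.137 = 0.912665 rad (52.2918°).
Start latitude φ₁ = 1.291596 rad; initial bearing θ = 4.311138 rad.
sin φ₂ = sin φ₁ cos δ + cos φ₁ sin δ cos θ = (0.961276)(0.611640) + (0.275587)(0.791136)(-0.390570) = 0.502800
φ₂ = asin(0.502800) = 0.526835 rad = 30.185°.
Δλ = atan2( sin θ sin δ cos φ₁ , cos δ − sin φ₁ sin φ₂ ) = atan2(-0.200710, 0.128310) = -1.001992 rad = -57.410°.
Hence λ₂ = 105.245° + -57.410° = 47.835°.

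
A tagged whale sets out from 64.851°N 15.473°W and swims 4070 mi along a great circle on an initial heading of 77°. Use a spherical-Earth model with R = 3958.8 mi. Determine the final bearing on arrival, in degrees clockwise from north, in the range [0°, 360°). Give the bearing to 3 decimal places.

The arc subtends δ = 4070/3958.8 = 1.028089 rad at the centre.
Converting: φ₁ = 1.131863 rad, θ = 1.343904 rad.
Destination latitude: φ₂ = arcsin( sin φ₁ cos δ + cos φ₁ sin δ cos θ ) = arcsin(0.549361) = 33.323°.
For the longitude increment, Δλ = atan2( sin θ sin δ cos φ₁, cos δ − sin φ₁ sin φ₂ ) = atan2(0.354584, 0.019171) = 86.905°.
λ₂ = λ₁ + Δλ = 71.432°.
The forward bearing on arrival equals the back-azimuth from the destination plus 180°.
Back-azimuth from P₂ (33.323°, 71.432°) to P₁ (64.851°, -15.473°), with Δλ' = λ₁ − λ₂ = -86.905°: atan2( sin Δλ' cos φ₁ , cos φ₂ sin φ₁ − sin φ₂ cos φ₁ cos Δλ' ) = 330.293°.
Final bearing = (330.293° + 180°) mod 360° = 150.293°.

final bearing 150.293°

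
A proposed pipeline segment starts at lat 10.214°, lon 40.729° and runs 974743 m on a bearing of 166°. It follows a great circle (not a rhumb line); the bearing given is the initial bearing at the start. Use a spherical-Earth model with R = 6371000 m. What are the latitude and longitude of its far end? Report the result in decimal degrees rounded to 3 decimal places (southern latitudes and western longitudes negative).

The arc subtends δ = 974743/6371000 = 0.152997 rad at the centre.
Converting: φ₁ = 0.178268 rad, θ = 2.897247 rad.
Destination latitude: φ₂ = arcsin( sin φ₁ cos δ + cos φ₁ sin δ cos θ ) = arcsin(0.029724) = 1.703°.
For the longitude increment, Δλ = atan2( sin θ sin δ cos φ₁, cos δ − sin φ₁ sin φ₂ ) = atan2(0.036285, 0.983048) = 2.114°.
Hence λ₂ = 40.729° + 2.114° = 42.843°.

latitude 1.703°, longitude 42.843°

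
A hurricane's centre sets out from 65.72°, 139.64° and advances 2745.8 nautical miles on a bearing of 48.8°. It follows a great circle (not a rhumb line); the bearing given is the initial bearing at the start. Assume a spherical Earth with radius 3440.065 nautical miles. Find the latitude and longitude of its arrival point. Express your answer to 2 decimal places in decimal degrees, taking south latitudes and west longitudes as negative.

latitude 56.12°, longitude -115.50°

The arc subtends δ = 2745.8/3440.065 = 0.798183 rad at the centre.
Start latitude φ₁ = 1.147030 rad; initial bearing θ = 0.851721 rad.
Applying the spherical law of cosines for sides, sin φ₂ = sin φ₁ cos δ + cos φ₁ sin δ cos θ = 0.830221, so φ₂ = 56.12°.
Then Δλ = atan2(0.221551, -0.058776) = 1.830118 rad, from sin θ sin δ cos φ₁ over cos δ − sin φ₁ sin φ₂.
λ₂ = 139.64° + 104.86° = 244.50°, normalized to (−180°, 180°] → -115.50°.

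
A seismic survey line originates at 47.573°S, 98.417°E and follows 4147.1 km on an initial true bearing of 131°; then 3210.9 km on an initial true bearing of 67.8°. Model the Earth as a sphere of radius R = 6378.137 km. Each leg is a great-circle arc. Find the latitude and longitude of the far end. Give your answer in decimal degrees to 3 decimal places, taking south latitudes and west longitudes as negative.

Apply the spherical direct solution leg by leg, carrying full precision between legs.
Leg 1: from (-47.573°, 98.417°), δ = 4147.1/6378.137 = 0.650206 rad, θ = 131° → φ = -58.811°, λ = 160.326°.
Leg 2: from (-58.811°, 160.326°), δ = 3210.9/6378.137 = 0.503423 rad, θ = 67.8° → φ = -40.915°, λ = -163.441°.

latitude -40.915°, longitude -163.441°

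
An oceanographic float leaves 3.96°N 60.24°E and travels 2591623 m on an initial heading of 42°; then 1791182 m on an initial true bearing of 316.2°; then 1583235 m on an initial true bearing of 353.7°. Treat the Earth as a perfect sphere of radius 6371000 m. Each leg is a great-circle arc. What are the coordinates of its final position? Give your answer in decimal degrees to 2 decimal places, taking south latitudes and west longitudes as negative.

latitude 46.13°, longitude 61.38°

Apply the spherical direct solution leg by leg, carrying full precision between legs.
Leg 1: from (3.96°, 60.24°), δ = 2591623/6371000 = 0.406784 rad, θ = 42° → φ = 20.90°, λ = 76.70°.
Leg 2: from (20.90°, 76.70°), δ = 1791182/6371000 = 0.281146 rad, θ = 316.2° → φ = 31.99°, λ = 63.62°.
Leg 3: from (31.99°, 63.62°), δ = 1583235/6371000 = 0.248507 rad, θ = 353.7° → φ = 46.13°, λ = 61.38°.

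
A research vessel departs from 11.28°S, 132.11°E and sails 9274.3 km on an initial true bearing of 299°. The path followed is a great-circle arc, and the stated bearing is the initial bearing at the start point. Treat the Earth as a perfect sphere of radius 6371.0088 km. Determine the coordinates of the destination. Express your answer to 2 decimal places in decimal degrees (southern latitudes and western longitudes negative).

Angular distance δ = d/R = 9274.3 / 6371.0088 = 1.455704 rad.
With φ₁ = -11.28° = -0.196873 rad and θ = 299° = 5.218534 rad:
sin φ₂ = sin φ₁ cos δ + cos φ₁ sin δ cos θ = (-0.195604)(0.114839) + (0.980683)(0.993384)(0.484810) = 0.449836
φ₂ = asin(0.449836) = 0.466582 rad = 26.73°.
For the longitude increment, Δλ = atan2( sin θ sin δ cos φ₁, cos δ − sin φ₁ sin φ₂ ) = atan2(-0.852050, 0.202829) = -76.61°.
λ₂ = 132.11° + -76.61° = 55.50°.

latitude 26.73°, longitude 55.50°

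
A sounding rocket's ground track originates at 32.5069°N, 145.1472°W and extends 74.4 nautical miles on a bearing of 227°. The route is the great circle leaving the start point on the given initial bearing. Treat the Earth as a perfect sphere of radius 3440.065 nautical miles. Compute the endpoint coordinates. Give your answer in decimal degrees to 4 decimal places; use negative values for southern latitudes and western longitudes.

Angular distance δ = d/R = 74.4 / 3440.065 = 0.021627 rad.
With φ₁ = 32.5069° = 0.567352 rad and θ = 227° = 3.961897 rad:
Applying the spherical law of cosines for sides, sin φ₂ = sin φ₁ cos δ + cos φ₁ sin δ cos θ = 0.524837, so φ₂ = 31.6573°.
Δλ = atan2( sin θ sin δ cos φ₁ , cos δ − sin φ₁ sin φ₂ ) = atan2(-0.013338, 0.717718) = -0.018582 rad = -1.0647°.
Hence λ₂ = -145.1472° + -1.0647° = -146.2119°.

latitude 31.6573°, longitude -146.2119°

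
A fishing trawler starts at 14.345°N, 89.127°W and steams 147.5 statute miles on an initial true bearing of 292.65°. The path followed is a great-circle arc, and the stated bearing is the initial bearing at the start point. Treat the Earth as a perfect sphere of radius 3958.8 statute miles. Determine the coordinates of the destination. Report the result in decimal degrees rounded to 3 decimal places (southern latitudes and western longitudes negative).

δ = 147.5/3958.8 = 0.037259 rad (2.1348°).
Converting: φ₁ = 0.250367 rad, θ = 5.107706 rad.
sin φ₂ = sin φ₁ cos δ + cos φ₁ sin δ cos θ = (0.247760)(0.999306) + (0.968821)(0.037250)(0.385101) = 0.261486
φ₂ = asin(0.261486) = 0.264561 rad = 15.158°.
Then Δλ = atan2(-0.033305, 0.934520) = -0.035624 rad, from sin θ sin δ cos φ₁ over cos δ − sin φ₁ sin φ₂.
λ₂ = λ₁ + Δλ = -91.168°.

latitude 15.158°, longitude -91.168°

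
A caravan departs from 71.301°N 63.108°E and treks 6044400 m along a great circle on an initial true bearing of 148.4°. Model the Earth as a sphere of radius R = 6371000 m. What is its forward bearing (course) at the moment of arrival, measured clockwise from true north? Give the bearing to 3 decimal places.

final bearing 169.749°

δ = 6044400/6371000 = 0.948736 rad (54.3586°).
With φ₁ = 71.301° = 1.244437 rad and θ = 148.4° = 2.590069 rad:
Applying the spherical law of cosines for sides, sin φ₂ = sin φ₁ cos δ + cos φ₁ sin δ cos θ = 0.330042, so φ₂ = 19.271°.
Then Δλ = atan2(0.136520, 0.270090) = 0.468009 rad, from sin θ sin δ cos φ₁ over cos δ − sin φ₁ sin φ₂.
λ₂ = 63.108° + 26.815° = 89.923°.
The forward bearing on arrival equals the back-azimuth from the destination plus 180°.
Back-azimuth from P₂ (19.271°, 89.923°) to P₁ (71.301°, 63.108°), with Δλ' = λ₁ − λ₂ = -26.815°: atan2( sin Δλ' cos φ₁ , cos φ₂ sin φ₁ − sin φ₂ cos φ₁ cos Δλ' ) = 349.749°.
Final bearing = (349.749° + 180°) mod 360° = 169.749°.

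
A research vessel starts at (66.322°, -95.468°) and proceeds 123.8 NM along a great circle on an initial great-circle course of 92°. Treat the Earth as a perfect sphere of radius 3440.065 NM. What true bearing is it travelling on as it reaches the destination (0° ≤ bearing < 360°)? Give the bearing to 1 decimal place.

final bearing 96.7°

Central angle δ = d/R = 0.035988 rad.
Converting: φ₁ = 1.157537 rad, θ = 1.605703 rad.
sin φ₂ = sin φ₁ cos δ + cos φ₁ sin δ cos θ = (0.915817)(0.999353) + (0.401596)(0.035980)(-0.034899) = 0.914720
φ₂ = asin(0.914720) = 1.154813 rad = 66.166°.
For the longitude increment, Δλ = atan2( sin θ sin δ cos φ₁, cos δ − sin φ₁ sin φ₂ ) = atan2(0.014441, 0.161637) = 5.105°.
λ₂ = λ₁ + Δλ = -90.363°.
The forward bearing on arrival equals the back-azimuth from the destination plus 180°.
Back-azimuth from P₂ (66.2°, -90.4°) to P₁ (66.3°, -95.5°), with Δλ' = λ₁ − λ₂ = -5.1°: atan2( sin Δλ' cos φ₁ , cos φ₂ sin φ₁ − sin φ₂ cos φ₁ cos Δλ' ) = 276.7°.
Final bearing = (276.7° + 180°) mod 360° = 96.7°.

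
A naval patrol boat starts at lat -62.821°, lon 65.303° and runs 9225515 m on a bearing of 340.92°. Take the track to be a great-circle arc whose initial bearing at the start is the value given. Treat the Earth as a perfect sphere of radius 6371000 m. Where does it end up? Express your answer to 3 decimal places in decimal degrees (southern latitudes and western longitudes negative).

latitude 18.633°, longitude 45.281°

The arc subtends δ = 9225515/6371000 = 1.448048 rad at the centre.
Converting: φ₁ = -1.096433 rad, θ = 5.950176 rad.
Applying the spherical law of cosines for sides, sin φ₂ = sin φ₁ cos δ + cos φ₁ sin δ cos θ = 0.319510, so φ₂ = 18.633°.
For the longitude increment, Δλ = atan2( sin θ sin δ cos φ₁, cos δ − sin φ₁ sin φ₂ ) = atan2(-0.148190, 0.406671) = -20.022°.
Hence λ₂ = 65.303° + -20.022° = 45.281°.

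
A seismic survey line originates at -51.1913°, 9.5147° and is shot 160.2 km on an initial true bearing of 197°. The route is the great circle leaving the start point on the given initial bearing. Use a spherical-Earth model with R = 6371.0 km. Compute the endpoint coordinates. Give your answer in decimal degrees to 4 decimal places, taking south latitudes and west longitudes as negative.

latitude -52.5671°, longitude 8.8218°

The arc subtends δ = 160.2/6371 = 0.025145 rad at the centre.
With φ₁ = -51.1913° = -0.893457 rad and θ = 197° = 3.438299 rad:
Destination latitude: φ₂ = arcsin( sin φ₁ cos δ + cos φ₁ sin δ cos θ ) = arcsin(-0.794065) = -52.5671°.
Δλ = atan2( sin θ sin δ cos φ₁ , cos δ − sin φ₁ sin φ₂ ) = atan2(-0.004607, 0.380914) = -0.012094 rad = -0.6929°.
λ₂ = λ₁ + Δλ = 8.8218°.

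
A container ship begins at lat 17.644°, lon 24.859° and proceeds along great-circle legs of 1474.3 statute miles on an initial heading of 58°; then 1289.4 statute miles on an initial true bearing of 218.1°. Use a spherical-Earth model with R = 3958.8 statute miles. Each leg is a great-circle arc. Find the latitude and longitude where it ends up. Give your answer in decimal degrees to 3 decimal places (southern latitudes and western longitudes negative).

latitude 12.638°, longitude 33.597°

Apply the spherical direct solution leg by leg, carrying full precision between legs.
Leg 1: from (17.644°, 24.859°), δ = 1474.3/3958.8 = 0.372411 rad, θ = 58° → φ = 27.780°, λ = 45.271°.
Leg 2: from (27.780°, 45.271°), δ = 1289.4/3958.8 = 0.325705 rad, θ = 218.1° → φ = 12.638°, λ = 33.597°.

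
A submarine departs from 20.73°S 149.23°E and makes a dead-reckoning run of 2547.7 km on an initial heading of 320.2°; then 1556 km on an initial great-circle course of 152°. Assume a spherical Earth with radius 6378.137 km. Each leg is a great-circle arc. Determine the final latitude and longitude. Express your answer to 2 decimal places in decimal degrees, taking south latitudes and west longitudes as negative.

latitude -14.97°, longitude 141.54°

Apply the spherical direct solution leg by leg, carrying full precision between legs.
Leg 1: from (-20.73°, 149.23°), δ = 2547.7/6378.137 = 0.399443 rad, θ = 320.2° → φ = -2.67°, λ = 134.80°.
Leg 2: from (-2.67°, 134.80°), δ = 1556/6378.137 = 0.243958 rad, θ = 152° → φ = -14.97°, λ = 141.54°.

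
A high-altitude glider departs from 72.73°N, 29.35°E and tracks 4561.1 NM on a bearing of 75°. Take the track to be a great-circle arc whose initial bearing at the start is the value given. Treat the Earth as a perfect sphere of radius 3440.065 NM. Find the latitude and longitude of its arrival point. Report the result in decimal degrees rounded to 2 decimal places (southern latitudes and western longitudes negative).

latitude 17.82°, longitude 129.50°

δ = 4561.1/3440.065 = 1.325876 rad (75.9671°).
Converting: φ₁ = 1.269378 rad, θ = 1.308997 rad.
sin φ₂ = sin φ₁ cos δ + cos φ₁ sin δ cos θ = (0.954916)(0.242479) + (0.296875)(0.970157)(0.258819) = 0.306091
φ₂ = asin(0.306091) = 0.311084 rad = 17.82°.
For the longitude increment, Δλ = atan2( sin θ sin δ cos φ₁, cos δ − sin φ₁ sin φ₂ ) = atan2(0.278201, -0.049812) = 100.15°.
λ₂ = λ₁ + Δλ = 129.50°.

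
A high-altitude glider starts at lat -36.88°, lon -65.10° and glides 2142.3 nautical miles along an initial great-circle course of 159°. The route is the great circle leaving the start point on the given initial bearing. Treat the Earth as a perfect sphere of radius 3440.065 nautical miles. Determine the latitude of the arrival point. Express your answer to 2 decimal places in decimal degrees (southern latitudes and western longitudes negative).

latitude -67.38°

Angular distance δ = d/R = 2142.3 / 3440.065 = 0.622750 rad.
Converting: φ₁ = -0.643677 rad, θ = 2.775074 rad.
Destination latitude: φ₂ = arcsin( sin φ₁ cos δ + cos φ₁ sin δ cos θ ) = arcsin(-0.923048) = -67.38°.
For the longitude increment, Δλ = atan2( sin θ sin δ cos φ₁, cos δ − sin φ₁ sin φ₂ ) = atan2(0.167198, 0.258319) = 32.91°.
λ₂ = λ₁ + Δλ = -32.19°.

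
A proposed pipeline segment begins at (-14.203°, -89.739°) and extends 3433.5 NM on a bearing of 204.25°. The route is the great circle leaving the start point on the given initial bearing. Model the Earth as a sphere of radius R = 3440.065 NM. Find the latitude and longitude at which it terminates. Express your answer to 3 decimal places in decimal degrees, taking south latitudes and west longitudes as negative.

δ = 3433.5/3440.065 = 0.998092 rad (57.1864°).
Converting: φ₁ = -0.247889 rad, θ = 3.564835 rad.
Destination latitude: φ₂ = arcsin( sin φ₁ cos δ + cos φ₁ sin δ cos θ ) = arcsin(-0.875818) = -61.142°.
Δλ = atan2( sin θ sin δ cos φ₁ , cos δ − sin φ₁ sin φ₂ ) = atan2(-0.334632, 0.327018) = -0.796906 rad = -45.659°.
λ₂ = -89.739° + -45.659° = -135.398°.

latitude -61.142°, longitude -135.398°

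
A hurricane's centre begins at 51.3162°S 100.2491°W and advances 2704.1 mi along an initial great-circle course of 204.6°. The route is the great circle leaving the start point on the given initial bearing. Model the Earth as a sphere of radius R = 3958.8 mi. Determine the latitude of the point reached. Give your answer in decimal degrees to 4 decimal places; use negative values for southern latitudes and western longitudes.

The arc subtends δ = 2704.1/3958.8 = 0.683061 rad at the centre.
Start latitude φ₁ = -0.895637 rad; initial bearing θ = 3.570944 rad.
sin φ₂ = sin φ₁ cos δ + cos φ₁ sin δ cos θ = (-0.780607)(0.775645) + (0.625022)(0.631170)(-0.909236) = -0.964163
φ₂ = asin(-0.964163) = -1.302270 rad = -74.6146°.
Δλ = atan2( sin θ sin δ cos φ₁ , cos δ − sin φ₁ sin φ₂ ) = atan2(-0.164221, 0.023012) = -1.431573 rad = -82.0231°.
λ₂ = -100.2491° + -82.0231° = -182.2722°, normalized to (−180°, 180°] → 177.7278°.

latitude -74.6146°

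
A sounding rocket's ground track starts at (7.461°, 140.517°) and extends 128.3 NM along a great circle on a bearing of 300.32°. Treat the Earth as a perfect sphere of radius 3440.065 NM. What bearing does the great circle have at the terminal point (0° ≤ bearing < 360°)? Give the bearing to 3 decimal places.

final bearing 300.060°

δ = 128.3/3440.065 = 0.037296 rad (2.1369°).
Converting: φ₁ = 0.130219 rad, θ = 5.241573 rad.
Destination latitude: φ₂ = arcsin( sin φ₁ cos δ + cos φ₁ sin δ cos θ ) = arcsin(0.148425) = 8.536°.
Δλ = atan2( sin θ sin δ cos φ₁ , cos δ − sin φ₁ sin φ₂ ) = atan2(-0.031914, 0.980031) = -0.032553 rad = -1.865°.
Hence λ₂ = 140.517° + -1.865° = 138.652°.
The forward bearing on arrival equals the back-azimuth from the destination plus 180°.
Back-azimuth from P₂ (8.536°, 138.652°) to P₁ (7.461°, 140.517°), with Δλ' = λ₁ − λ₂ = 1.865°: atan2( sin Δλ' cos φ₁ , cos φ₂ sin φ₁ − sin φ₂ cos φ₁ cos Δλ' ) = 120.060°.
Final bearing = (120.060° + 180°) mod 360° = 300.060°.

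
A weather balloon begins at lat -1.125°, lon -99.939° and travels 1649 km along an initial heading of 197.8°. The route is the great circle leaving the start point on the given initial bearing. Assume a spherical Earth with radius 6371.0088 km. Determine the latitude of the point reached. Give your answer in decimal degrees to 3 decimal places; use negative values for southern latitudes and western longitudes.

Central angle δ = d/R = 0.258829 rad.
With φ₁ = -1.125° = -0.019635 rad and θ = 197.8° = 3.452261 rad:
Destination latitude: φ₂ = arcsin( sin φ₁ cos δ + cos φ₁ sin δ cos θ ) = arcsin(-0.262629) = -15.226°.
Then Δλ = atan2(-0.078227, 0.961534) = -0.081178 rad, from sin θ sin δ cos φ₁ over cos δ − sin φ₁ sin φ₂.
λ₂ = λ₁ + Δλ = -104.590°.

latitude -15.226°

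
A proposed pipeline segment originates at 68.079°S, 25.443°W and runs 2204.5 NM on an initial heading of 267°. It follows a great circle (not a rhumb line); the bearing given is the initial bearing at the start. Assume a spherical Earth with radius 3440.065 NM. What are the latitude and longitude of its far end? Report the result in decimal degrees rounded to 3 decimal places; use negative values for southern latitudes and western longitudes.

δ = 2204.5/3440.065 = 0.640831 rad (36.7169°).
Converting: φ₁ = -1.188203 rad, θ = 4.660029 rad.
sin φ₂ = sin φ₁ cos δ + cos φ₁ sin δ cos θ = (-0.927699)(0.801599) + (0.373328)(0.597862)(-0.052336) = -0.755325
φ₂ = asin(-0.755325) = -0.856149 rad = -49.054°.
Δλ = atan2( sin θ sin δ cos φ₁ , cos δ − sin φ₁ sin φ₂ ) = atan2(-0.222893, 0.100885) = -1.145768 rad = -65.648°.
Hence λ₂ = -25.443° + -65.648° = -91.091°.

latitude -49.054°, longitude -91.091°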